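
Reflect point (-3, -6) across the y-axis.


Reflection across y-axis: (x, y) -> (-x, y)
(-3, -6) -> (3, -6)

(3, -6)


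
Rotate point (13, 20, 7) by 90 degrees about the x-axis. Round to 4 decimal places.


x' = 13
y' = 20*cos(90) - 7*sin(90) = -7
z' = 20*sin(90) + 7*cos(90) = 20

(13, -7, 20)


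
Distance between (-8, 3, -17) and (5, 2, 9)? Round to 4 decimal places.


d = sqrt((5--8)^2 + (2-3)^2 + (9--17)^2) = 29.0861

29.0861


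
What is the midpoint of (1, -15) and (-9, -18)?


Midpoint = ((1+-9)/2, (-15+-18)/2) = (-4, -16.5)

(-4, -16.5)


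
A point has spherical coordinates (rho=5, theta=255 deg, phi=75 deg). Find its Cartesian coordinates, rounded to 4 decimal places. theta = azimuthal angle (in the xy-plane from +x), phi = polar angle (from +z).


x = 5 * sin(75) * cos(255) = -1.25
y = 5 * sin(75) * sin(255) = -4.6651
z = 5 * cos(75) = 1.2941

(-1.25, -4.6651, 1.2941)


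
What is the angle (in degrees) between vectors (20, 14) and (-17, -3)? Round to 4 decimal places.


dot = 20*-17 + 14*-3 = -382
|u| = 24.4131, |v| = 17.2627
cos(angle) = -0.9064
angle = 155.016 degrees

155.016 degrees


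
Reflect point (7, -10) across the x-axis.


Reflection across x-axis: (x, y) -> (x, -y)
(7, -10) -> (7, 10)

(7, 10)


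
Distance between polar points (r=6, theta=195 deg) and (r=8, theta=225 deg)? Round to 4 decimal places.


d = sqrt(r1^2 + r2^2 - 2*r1*r2*cos(t2-t1))
d = sqrt(6^2 + 8^2 - 2*6*8*cos(225-195)) = 4.1063

4.1063


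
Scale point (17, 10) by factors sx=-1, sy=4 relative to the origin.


Scaling: (x*sx, y*sy) = (17*-1, 10*4) = (-17, 40)

(-17, 40)


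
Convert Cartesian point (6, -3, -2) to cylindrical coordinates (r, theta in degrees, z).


r = sqrt(6^2 + (-3)^2) = 6.7082
theta = atan2(-3, 6) = 333.4349 deg
z = -2

r = 6.7082, theta = 333.4349 deg, z = -2


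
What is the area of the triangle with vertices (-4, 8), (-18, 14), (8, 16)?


Area = |x1(y2-y3) + x2(y3-y1) + x3(y1-y2)| / 2
= |-4*(14-16) + -18*(16-8) + 8*(8-14)| / 2
= 92

92


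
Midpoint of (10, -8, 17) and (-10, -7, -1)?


Midpoint = ((10+-10)/2, (-8+-7)/2, (17+-1)/2) = (0, -7.5, 8)

(0, -7.5, 8)


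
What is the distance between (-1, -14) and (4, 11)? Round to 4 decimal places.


d = sqrt((4--1)^2 + (11--14)^2) = 25.4951

25.4951


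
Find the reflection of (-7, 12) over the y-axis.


Reflection across y-axis: (x, y) -> (-x, y)
(-7, 12) -> (7, 12)

(7, 12)


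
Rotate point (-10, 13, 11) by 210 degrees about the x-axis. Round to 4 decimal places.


x' = -10
y' = 13*cos(210) - 11*sin(210) = -5.7583
z' = 13*sin(210) + 11*cos(210) = -16.0263

(-10, -5.7583, -16.0263)


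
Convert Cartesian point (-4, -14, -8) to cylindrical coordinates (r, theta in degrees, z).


r = sqrt((-4)^2 + (-14)^2) = 14.5602
theta = atan2(-14, -4) = 254.0546 deg
z = -8

r = 14.5602, theta = 254.0546 deg, z = -8


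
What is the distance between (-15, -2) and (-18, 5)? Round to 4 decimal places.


d = sqrt((-18--15)^2 + (5--2)^2) = 7.6158

7.6158


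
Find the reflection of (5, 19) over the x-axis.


Reflection across x-axis: (x, y) -> (x, -y)
(5, 19) -> (5, -19)

(5, -19)


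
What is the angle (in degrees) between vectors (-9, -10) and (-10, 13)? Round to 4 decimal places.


dot = -9*-10 + -10*13 = -40
|u| = 13.4536, |v| = 16.4012
cos(angle) = -0.1813
angle = 100.4442 degrees

100.4442 degrees


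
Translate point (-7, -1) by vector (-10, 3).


Translation: (x+dx, y+dy) = (-7+-10, -1+3) = (-17, 2)

(-17, 2)


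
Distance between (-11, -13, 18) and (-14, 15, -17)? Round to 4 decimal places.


d = sqrt((-14--11)^2 + (15--13)^2 + (-17-18)^2) = 44.9222

44.9222


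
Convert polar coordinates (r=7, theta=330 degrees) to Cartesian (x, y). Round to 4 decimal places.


x = 7 * cos(330) = 6.0622
y = 7 * sin(330) = -3.5

(6.0622, -3.5)


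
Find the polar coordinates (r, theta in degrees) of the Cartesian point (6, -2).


r = sqrt(6^2 + (-2)^2) = 6.3246
theta = atan2(-2, 6) = 341.5651 degrees

r = 6.3246, theta = 341.5651 degrees


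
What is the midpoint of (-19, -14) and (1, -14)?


Midpoint = ((-19+1)/2, (-14+-14)/2) = (-9, -14)

(-9, -14)


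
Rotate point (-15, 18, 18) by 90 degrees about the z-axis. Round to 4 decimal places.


x' = -15*cos(90) - 18*sin(90) = -18
y' = -15*sin(90) + 18*cos(90) = -15
z' = 18

(-18, -15, 18)


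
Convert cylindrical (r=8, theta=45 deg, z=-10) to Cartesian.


x = 8 * cos(45) = 5.6569
y = 8 * sin(45) = 5.6569
z = -10

(5.6569, 5.6569, -10)


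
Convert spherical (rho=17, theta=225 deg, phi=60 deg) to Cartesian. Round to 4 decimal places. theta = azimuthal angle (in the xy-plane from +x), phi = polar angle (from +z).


x = 17 * sin(60) * cos(225) = -10.4103
y = 17 * sin(60) * sin(225) = -10.4103
z = 17 * cos(60) = 8.5

(-10.4103, -10.4103, 8.5)


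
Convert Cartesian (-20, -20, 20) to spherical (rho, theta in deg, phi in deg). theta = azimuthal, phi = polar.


rho = sqrt((-20)^2 + (-20)^2 + 20^2) = 34.641
theta = atan2(-20, -20) = 225 deg
phi = acos(20/34.641) = 54.7356 deg

rho = 34.641, theta = 225 deg, phi = 54.7356 deg


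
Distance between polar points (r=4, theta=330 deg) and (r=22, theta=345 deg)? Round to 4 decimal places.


d = sqrt(r1^2 + r2^2 - 2*r1*r2*cos(t2-t1))
d = sqrt(4^2 + 22^2 - 2*4*22*cos(345-330)) = 18.1658

18.1658


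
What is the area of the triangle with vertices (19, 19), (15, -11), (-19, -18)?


Area = |x1(y2-y3) + x2(y3-y1) + x3(y1-y2)| / 2
= |19*(-11--18) + 15*(-18-19) + -19*(19--11)| / 2
= 496

496


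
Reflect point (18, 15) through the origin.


Reflection through origin: (x, y) -> (-x, -y)
(18, 15) -> (-18, -15)

(-18, -15)


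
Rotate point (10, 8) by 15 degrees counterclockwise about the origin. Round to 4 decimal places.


x' = 10*cos(15) - 8*sin(15) = 7.5887
y' = 10*sin(15) + 8*cos(15) = 10.3156

(7.5887, 10.3156)


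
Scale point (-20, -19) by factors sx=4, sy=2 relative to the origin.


Scaling: (x*sx, y*sy) = (-20*4, -19*2) = (-80, -38)

(-80, -38)


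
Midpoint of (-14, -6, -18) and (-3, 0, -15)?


Midpoint = ((-14+-3)/2, (-6+0)/2, (-18+-15)/2) = (-8.5, -3, -16.5)

(-8.5, -3, -16.5)


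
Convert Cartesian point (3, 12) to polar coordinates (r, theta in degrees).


r = sqrt(3^2 + 12^2) = 12.3693
theta = atan2(12, 3) = 75.9638 degrees

r = 12.3693, theta = 75.9638 degrees


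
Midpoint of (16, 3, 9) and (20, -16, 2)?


Midpoint = ((16+20)/2, (3+-16)/2, (9+2)/2) = (18, -6.5, 5.5)

(18, -6.5, 5.5)


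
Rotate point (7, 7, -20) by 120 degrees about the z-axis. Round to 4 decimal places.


x' = 7*cos(120) - 7*sin(120) = -9.5622
y' = 7*sin(120) + 7*cos(120) = 2.5622
z' = -20

(-9.5622, 2.5622, -20)


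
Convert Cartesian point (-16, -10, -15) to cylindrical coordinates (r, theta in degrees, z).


r = sqrt((-16)^2 + (-10)^2) = 18.868
theta = atan2(-10, -16) = 212.0054 deg
z = -15

r = 18.868, theta = 212.0054 deg, z = -15


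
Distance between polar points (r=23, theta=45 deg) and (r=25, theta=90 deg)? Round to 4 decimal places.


d = sqrt(r1^2 + r2^2 - 2*r1*r2*cos(t2-t1))
d = sqrt(23^2 + 25^2 - 2*23*25*cos(90-45)) = 18.4615

18.4615


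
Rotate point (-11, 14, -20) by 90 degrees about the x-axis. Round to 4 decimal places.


x' = -11
y' = 14*cos(90) - -20*sin(90) = 20
z' = 14*sin(90) + -20*cos(90) = 14

(-11, 20, 14)


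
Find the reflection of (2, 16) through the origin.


Reflection through origin: (x, y) -> (-x, -y)
(2, 16) -> (-2, -16)

(-2, -16)


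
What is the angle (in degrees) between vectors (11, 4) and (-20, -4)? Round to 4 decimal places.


dot = 11*-20 + 4*-4 = -236
|u| = 11.7047, |v| = 20.3961
cos(angle) = -0.9886
angle = 171.3268 degrees

171.3268 degrees


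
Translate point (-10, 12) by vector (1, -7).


Translation: (x+dx, y+dy) = (-10+1, 12+-7) = (-9, 5)

(-9, 5)


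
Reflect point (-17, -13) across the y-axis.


Reflection across y-axis: (x, y) -> (-x, y)
(-17, -13) -> (17, -13)

(17, -13)


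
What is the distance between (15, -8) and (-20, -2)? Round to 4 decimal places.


d = sqrt((-20-15)^2 + (-2--8)^2) = 35.5106

35.5106


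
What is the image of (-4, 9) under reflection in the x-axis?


Reflection across x-axis: (x, y) -> (x, -y)
(-4, 9) -> (-4, -9)

(-4, -9)


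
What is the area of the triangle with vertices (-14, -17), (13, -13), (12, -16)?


Area = |x1(y2-y3) + x2(y3-y1) + x3(y1-y2)| / 2
= |-14*(-13--16) + 13*(-16--17) + 12*(-17--13)| / 2
= 38.5

38.5


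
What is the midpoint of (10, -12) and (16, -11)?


Midpoint = ((10+16)/2, (-12+-11)/2) = (13, -11.5)

(13, -11.5)


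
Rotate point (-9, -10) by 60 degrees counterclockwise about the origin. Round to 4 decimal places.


x' = -9*cos(60) - -10*sin(60) = 4.1603
y' = -9*sin(60) + -10*cos(60) = -12.7942

(4.1603, -12.7942)


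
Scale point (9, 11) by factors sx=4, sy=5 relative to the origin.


Scaling: (x*sx, y*sy) = (9*4, 11*5) = (36, 55)

(36, 55)


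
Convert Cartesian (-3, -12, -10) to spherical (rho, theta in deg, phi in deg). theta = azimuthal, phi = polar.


rho = sqrt((-3)^2 + (-12)^2 + (-10)^2) = 15.906
theta = atan2(-12, -3) = 255.9638 deg
phi = acos(-10/15.906) = 128.9539 deg

rho = 15.906, theta = 255.9638 deg, phi = 128.9539 deg


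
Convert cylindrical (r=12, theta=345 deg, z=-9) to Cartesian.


x = 12 * cos(345) = 11.5911
y = 12 * sin(345) = -3.1058
z = -9

(11.5911, -3.1058, -9)


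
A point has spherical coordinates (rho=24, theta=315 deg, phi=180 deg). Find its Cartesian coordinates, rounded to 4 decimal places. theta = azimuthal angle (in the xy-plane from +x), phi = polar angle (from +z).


x = 24 * sin(180) * cos(315) = 0
y = 24 * sin(180) * sin(315) = 0
z = 24 * cos(180) = -24

(0, 0, -24)


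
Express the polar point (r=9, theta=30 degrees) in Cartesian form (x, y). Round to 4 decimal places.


x = 9 * cos(30) = 7.7942
y = 9 * sin(30) = 4.5

(7.7942, 4.5)


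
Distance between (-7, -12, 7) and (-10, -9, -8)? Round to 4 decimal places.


d = sqrt((-10--7)^2 + (-9--12)^2 + (-8-7)^2) = 15.5885

15.5885


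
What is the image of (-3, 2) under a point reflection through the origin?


Reflection through origin: (x, y) -> (-x, -y)
(-3, 2) -> (3, -2)

(3, -2)


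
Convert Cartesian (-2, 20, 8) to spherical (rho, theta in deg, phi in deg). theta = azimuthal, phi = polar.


rho = sqrt((-2)^2 + 20^2 + 8^2) = 21.6333
theta = atan2(20, -2) = 95.7106 deg
phi = acos(8/21.6333) = 68.2967 deg

rho = 21.6333, theta = 95.7106 deg, phi = 68.2967 deg


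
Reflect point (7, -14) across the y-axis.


Reflection across y-axis: (x, y) -> (-x, y)
(7, -14) -> (-7, -14)

(-7, -14)


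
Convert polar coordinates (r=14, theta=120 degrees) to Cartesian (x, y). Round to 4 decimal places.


x = 14 * cos(120) = -7
y = 14 * sin(120) = 12.1244

(-7, 12.1244)


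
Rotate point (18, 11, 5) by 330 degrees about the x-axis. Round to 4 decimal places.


x' = 18
y' = 11*cos(330) - 5*sin(330) = 12.0263
z' = 11*sin(330) + 5*cos(330) = -1.1699

(18, 12.0263, -1.1699)


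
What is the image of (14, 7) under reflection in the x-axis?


Reflection across x-axis: (x, y) -> (x, -y)
(14, 7) -> (14, -7)

(14, -7)


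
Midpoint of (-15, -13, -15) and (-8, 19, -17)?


Midpoint = ((-15+-8)/2, (-13+19)/2, (-15+-17)/2) = (-11.5, 3, -16)

(-11.5, 3, -16)


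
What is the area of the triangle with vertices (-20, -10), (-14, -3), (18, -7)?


Area = |x1(y2-y3) + x2(y3-y1) + x3(y1-y2)| / 2
= |-20*(-3--7) + -14*(-7--10) + 18*(-10--3)| / 2
= 124

124


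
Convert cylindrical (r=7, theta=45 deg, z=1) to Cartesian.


x = 7 * cos(45) = 4.9497
y = 7 * sin(45) = 4.9497
z = 1

(4.9497, 4.9497, 1)


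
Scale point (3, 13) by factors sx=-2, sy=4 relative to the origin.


Scaling: (x*sx, y*sy) = (3*-2, 13*4) = (-6, 52)

(-6, 52)


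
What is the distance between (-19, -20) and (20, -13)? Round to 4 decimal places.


d = sqrt((20--19)^2 + (-13--20)^2) = 39.6232

39.6232


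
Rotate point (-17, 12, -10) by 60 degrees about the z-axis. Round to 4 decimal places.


x' = -17*cos(60) - 12*sin(60) = -18.8923
y' = -17*sin(60) + 12*cos(60) = -8.7224
z' = -10

(-18.8923, -8.7224, -10)


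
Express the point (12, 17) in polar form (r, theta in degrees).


r = sqrt(12^2 + 17^2) = 20.8087
theta = atan2(17, 12) = 54.7824 degrees

r = 20.8087, theta = 54.7824 degrees


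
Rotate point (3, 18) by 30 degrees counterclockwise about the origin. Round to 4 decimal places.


x' = 3*cos(30) - 18*sin(30) = -6.4019
y' = 3*sin(30) + 18*cos(30) = 17.0885

(-6.4019, 17.0885)


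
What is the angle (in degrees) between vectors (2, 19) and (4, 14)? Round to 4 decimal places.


dot = 2*4 + 19*14 = 274
|u| = 19.105, |v| = 14.5602
cos(angle) = 0.985
angle = 9.9364 degrees

9.9364 degrees


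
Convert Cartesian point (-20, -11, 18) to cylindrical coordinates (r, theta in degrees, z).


r = sqrt((-20)^2 + (-11)^2) = 22.8254
theta = atan2(-11, -20) = 208.8108 deg
z = 18

r = 22.8254, theta = 208.8108 deg, z = 18


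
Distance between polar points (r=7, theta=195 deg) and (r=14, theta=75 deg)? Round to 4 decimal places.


d = sqrt(r1^2 + r2^2 - 2*r1*r2*cos(t2-t1))
d = sqrt(7^2 + 14^2 - 2*7*14*cos(75-195)) = 18.5203

18.5203


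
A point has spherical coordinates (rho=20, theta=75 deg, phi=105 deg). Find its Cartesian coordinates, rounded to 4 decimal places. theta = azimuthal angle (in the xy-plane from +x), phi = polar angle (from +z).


x = 20 * sin(105) * cos(75) = 5
y = 20 * sin(105) * sin(75) = 18.6603
z = 20 * cos(105) = -5.1764

(5, 18.6603, -5.1764)


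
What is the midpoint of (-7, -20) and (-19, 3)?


Midpoint = ((-7+-19)/2, (-20+3)/2) = (-13, -8.5)

(-13, -8.5)


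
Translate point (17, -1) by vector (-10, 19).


Translation: (x+dx, y+dy) = (17+-10, -1+19) = (7, 18)

(7, 18)


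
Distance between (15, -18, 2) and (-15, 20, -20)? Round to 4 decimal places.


d = sqrt((-15-15)^2 + (20--18)^2 + (-20-2)^2) = 53.1789

53.1789


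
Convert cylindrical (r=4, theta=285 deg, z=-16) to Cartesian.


x = 4 * cos(285) = 1.0353
y = 4 * sin(285) = -3.8637
z = -16

(1.0353, -3.8637, -16)


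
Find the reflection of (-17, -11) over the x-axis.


Reflection across x-axis: (x, y) -> (x, -y)
(-17, -11) -> (-17, 11)

(-17, 11)


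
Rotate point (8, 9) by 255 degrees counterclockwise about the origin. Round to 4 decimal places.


x' = 8*cos(255) - 9*sin(255) = 6.6228
y' = 8*sin(255) + 9*cos(255) = -10.0568

(6.6228, -10.0568)


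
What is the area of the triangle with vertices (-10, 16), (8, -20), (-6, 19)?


Area = |x1(y2-y3) + x2(y3-y1) + x3(y1-y2)| / 2
= |-10*(-20-19) + 8*(19-16) + -6*(16--20)| / 2
= 99

99


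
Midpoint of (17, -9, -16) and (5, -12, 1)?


Midpoint = ((17+5)/2, (-9+-12)/2, (-16+1)/2) = (11, -10.5, -7.5)

(11, -10.5, -7.5)


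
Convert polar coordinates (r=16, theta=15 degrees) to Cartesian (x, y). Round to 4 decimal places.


x = 16 * cos(15) = 15.4548
y = 16 * sin(15) = 4.1411

(15.4548, 4.1411)


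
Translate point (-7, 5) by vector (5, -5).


Translation: (x+dx, y+dy) = (-7+5, 5+-5) = (-2, 0)

(-2, 0)


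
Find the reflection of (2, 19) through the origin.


Reflection through origin: (x, y) -> (-x, -y)
(2, 19) -> (-2, -19)

(-2, -19)


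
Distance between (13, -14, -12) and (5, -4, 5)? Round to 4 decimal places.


d = sqrt((5-13)^2 + (-4--14)^2 + (5--12)^2) = 21.2838

21.2838


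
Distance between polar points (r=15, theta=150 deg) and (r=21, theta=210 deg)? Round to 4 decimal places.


d = sqrt(r1^2 + r2^2 - 2*r1*r2*cos(t2-t1))
d = sqrt(15^2 + 21^2 - 2*15*21*cos(210-150)) = 18.735

18.735


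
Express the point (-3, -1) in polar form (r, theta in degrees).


r = sqrt((-3)^2 + (-1)^2) = 3.1623
theta = atan2(-1, -3) = 198.4349 degrees

r = 3.1623, theta = 198.4349 degrees


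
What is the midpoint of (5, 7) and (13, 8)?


Midpoint = ((5+13)/2, (7+8)/2) = (9, 7.5)

(9, 7.5)


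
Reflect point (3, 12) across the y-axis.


Reflection across y-axis: (x, y) -> (-x, y)
(3, 12) -> (-3, 12)

(-3, 12)


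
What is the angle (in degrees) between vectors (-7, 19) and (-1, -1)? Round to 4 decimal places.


dot = -7*-1 + 19*-1 = -12
|u| = 20.2485, |v| = 1.4142
cos(angle) = -0.4191
angle = 114.7751 degrees

114.7751 degrees


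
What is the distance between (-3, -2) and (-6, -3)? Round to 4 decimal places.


d = sqrt((-6--3)^2 + (-3--2)^2) = 3.1623

3.1623


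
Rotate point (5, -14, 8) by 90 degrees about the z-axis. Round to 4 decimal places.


x' = 5*cos(90) - -14*sin(90) = 14
y' = 5*sin(90) + -14*cos(90) = 5
z' = 8

(14, 5, 8)


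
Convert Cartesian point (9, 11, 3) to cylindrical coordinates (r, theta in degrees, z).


r = sqrt(9^2 + 11^2) = 14.2127
theta = atan2(11, 9) = 50.7106 deg
z = 3

r = 14.2127, theta = 50.7106 deg, z = 3


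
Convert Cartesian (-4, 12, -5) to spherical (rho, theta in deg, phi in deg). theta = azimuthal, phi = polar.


rho = sqrt((-4)^2 + 12^2 + (-5)^2) = 13.6015
theta = atan2(12, -4) = 108.4349 deg
phi = acos(-5/13.6015) = 111.5681 deg

rho = 13.6015, theta = 108.4349 deg, phi = 111.5681 deg


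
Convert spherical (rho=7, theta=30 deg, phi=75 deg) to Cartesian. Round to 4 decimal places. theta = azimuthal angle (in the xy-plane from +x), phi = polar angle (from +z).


x = 7 * sin(75) * cos(30) = 5.8556
y = 7 * sin(75) * sin(30) = 3.3807
z = 7 * cos(75) = 1.8117

(5.8556, 3.3807, 1.8117)


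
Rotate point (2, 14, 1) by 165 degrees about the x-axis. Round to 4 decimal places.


x' = 2
y' = 14*cos(165) - 1*sin(165) = -13.7818
z' = 14*sin(165) + 1*cos(165) = 2.6575

(2, -13.7818, 2.6575)


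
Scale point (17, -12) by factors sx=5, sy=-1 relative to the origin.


Scaling: (x*sx, y*sy) = (17*5, -12*-1) = (85, 12)

(85, 12)


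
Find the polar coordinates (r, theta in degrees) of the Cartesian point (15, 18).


r = sqrt(15^2 + 18^2) = 23.4307
theta = atan2(18, 15) = 50.1944 degrees

r = 23.4307, theta = 50.1944 degrees


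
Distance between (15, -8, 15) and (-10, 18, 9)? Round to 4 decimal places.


d = sqrt((-10-15)^2 + (18--8)^2 + (9-15)^2) = 36.565

36.565


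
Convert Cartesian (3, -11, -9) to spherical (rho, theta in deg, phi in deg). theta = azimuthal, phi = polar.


rho = sqrt(3^2 + (-11)^2 + (-9)^2) = 14.5258
theta = atan2(-11, 3) = 285.2551 deg
phi = acos(-9/14.5258) = 128.2859 deg

rho = 14.5258, theta = 285.2551 deg, phi = 128.2859 deg


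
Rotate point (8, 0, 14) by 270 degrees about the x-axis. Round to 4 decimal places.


x' = 8
y' = 0*cos(270) - 14*sin(270) = 14
z' = 0*sin(270) + 14*cos(270) = 0

(8, 14, 0)


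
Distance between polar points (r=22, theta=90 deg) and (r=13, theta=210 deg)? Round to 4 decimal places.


d = sqrt(r1^2 + r2^2 - 2*r1*r2*cos(t2-t1))
d = sqrt(22^2 + 13^2 - 2*22*13*cos(210-90)) = 30.6431

30.6431


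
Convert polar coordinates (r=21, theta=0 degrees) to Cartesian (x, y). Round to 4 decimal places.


x = 21 * cos(0) = 21
y = 21 * sin(0) = 0

(21, 0)


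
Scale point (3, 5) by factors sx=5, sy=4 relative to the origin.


Scaling: (x*sx, y*sy) = (3*5, 5*4) = (15, 20)

(15, 20)


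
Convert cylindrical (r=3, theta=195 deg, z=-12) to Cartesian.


x = 3 * cos(195) = -2.8978
y = 3 * sin(195) = -0.7765
z = -12

(-2.8978, -0.7765, -12)


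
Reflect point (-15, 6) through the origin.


Reflection through origin: (x, y) -> (-x, -y)
(-15, 6) -> (15, -6)

(15, -6)


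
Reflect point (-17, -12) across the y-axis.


Reflection across y-axis: (x, y) -> (-x, y)
(-17, -12) -> (17, -12)

(17, -12)


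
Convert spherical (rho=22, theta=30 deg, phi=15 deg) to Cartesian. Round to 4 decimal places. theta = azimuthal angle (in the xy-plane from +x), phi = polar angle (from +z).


x = 22 * sin(15) * cos(30) = 4.9312
y = 22 * sin(15) * sin(30) = 2.847
z = 22 * cos(15) = 21.2504

(4.9312, 2.847, 21.2504)


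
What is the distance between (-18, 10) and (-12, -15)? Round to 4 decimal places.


d = sqrt((-12--18)^2 + (-15-10)^2) = 25.7099

25.7099


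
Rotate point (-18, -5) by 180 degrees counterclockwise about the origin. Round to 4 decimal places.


x' = -18*cos(180) - -5*sin(180) = 18
y' = -18*sin(180) + -5*cos(180) = 5

(18, 5)


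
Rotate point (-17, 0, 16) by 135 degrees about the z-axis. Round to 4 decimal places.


x' = -17*cos(135) - 0*sin(135) = 12.0208
y' = -17*sin(135) + 0*cos(135) = -12.0208
z' = 16

(12.0208, -12.0208, 16)


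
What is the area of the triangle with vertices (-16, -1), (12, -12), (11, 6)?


Area = |x1(y2-y3) + x2(y3-y1) + x3(y1-y2)| / 2
= |-16*(-12-6) + 12*(6--1) + 11*(-1--12)| / 2
= 246.5

246.5


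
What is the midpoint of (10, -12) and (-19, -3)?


Midpoint = ((10+-19)/2, (-12+-3)/2) = (-4.5, -7.5)

(-4.5, -7.5)


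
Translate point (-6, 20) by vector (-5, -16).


Translation: (x+dx, y+dy) = (-6+-5, 20+-16) = (-11, 4)

(-11, 4)


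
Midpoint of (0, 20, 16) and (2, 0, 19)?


Midpoint = ((0+2)/2, (20+0)/2, (16+19)/2) = (1, 10, 17.5)

(1, 10, 17.5)


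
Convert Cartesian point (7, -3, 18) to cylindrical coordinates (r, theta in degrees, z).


r = sqrt(7^2 + (-3)^2) = 7.6158
theta = atan2(-3, 7) = 336.8014 deg
z = 18

r = 7.6158, theta = 336.8014 deg, z = 18


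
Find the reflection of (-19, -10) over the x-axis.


Reflection across x-axis: (x, y) -> (x, -y)
(-19, -10) -> (-19, 10)

(-19, 10)


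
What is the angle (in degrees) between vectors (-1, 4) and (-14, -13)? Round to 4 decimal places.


dot = -1*-14 + 4*-13 = -38
|u| = 4.1231, |v| = 19.105
cos(angle) = -0.4824
angle = 118.8427 degrees

118.8427 degrees


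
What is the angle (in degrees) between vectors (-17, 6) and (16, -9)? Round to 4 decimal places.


dot = -17*16 + 6*-9 = -326
|u| = 18.0278, |v| = 18.3576
cos(angle) = -0.9851
angle = 170.0823 degrees

170.0823 degrees


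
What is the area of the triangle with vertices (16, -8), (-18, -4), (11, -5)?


Area = |x1(y2-y3) + x2(y3-y1) + x3(y1-y2)| / 2
= |16*(-4--5) + -18*(-5--8) + 11*(-8--4)| / 2
= 41

41


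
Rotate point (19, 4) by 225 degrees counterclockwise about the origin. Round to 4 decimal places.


x' = 19*cos(225) - 4*sin(225) = -10.6066
y' = 19*sin(225) + 4*cos(225) = -16.2635

(-10.6066, -16.2635)


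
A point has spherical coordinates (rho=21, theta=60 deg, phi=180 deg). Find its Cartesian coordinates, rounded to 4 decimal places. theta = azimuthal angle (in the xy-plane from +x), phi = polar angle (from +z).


x = 21 * sin(180) * cos(60) = 0
y = 21 * sin(180) * sin(60) = 0
z = 21 * cos(180) = -21

(0, 0, -21)


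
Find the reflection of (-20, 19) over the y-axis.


Reflection across y-axis: (x, y) -> (-x, y)
(-20, 19) -> (20, 19)

(20, 19)


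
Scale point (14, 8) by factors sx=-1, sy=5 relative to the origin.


Scaling: (x*sx, y*sy) = (14*-1, 8*5) = (-14, 40)

(-14, 40)


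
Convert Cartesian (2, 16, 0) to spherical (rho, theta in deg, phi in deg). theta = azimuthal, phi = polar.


rho = sqrt(2^2 + 16^2 + 0^2) = 16.1245
theta = atan2(16, 2) = 82.875 deg
phi = acos(0/16.1245) = 90 deg

rho = 16.1245, theta = 82.875 deg, phi = 90 deg


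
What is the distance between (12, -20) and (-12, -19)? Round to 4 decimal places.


d = sqrt((-12-12)^2 + (-19--20)^2) = 24.0208

24.0208


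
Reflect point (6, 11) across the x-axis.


Reflection across x-axis: (x, y) -> (x, -y)
(6, 11) -> (6, -11)

(6, -11)


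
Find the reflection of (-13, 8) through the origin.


Reflection through origin: (x, y) -> (-x, -y)
(-13, 8) -> (13, -8)

(13, -8)


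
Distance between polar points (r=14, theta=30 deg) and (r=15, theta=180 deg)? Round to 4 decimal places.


d = sqrt(r1^2 + r2^2 - 2*r1*r2*cos(t2-t1))
d = sqrt(14^2 + 15^2 - 2*14*15*cos(180-30)) = 28.013

28.013


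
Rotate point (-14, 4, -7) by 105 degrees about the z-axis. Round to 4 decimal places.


x' = -14*cos(105) - 4*sin(105) = -0.2402
y' = -14*sin(105) + 4*cos(105) = -14.5582
z' = -7

(-0.2402, -14.5582, -7)


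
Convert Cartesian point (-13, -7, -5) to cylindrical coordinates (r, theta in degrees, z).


r = sqrt((-13)^2 + (-7)^2) = 14.7648
theta = atan2(-7, -13) = 208.3008 deg
z = -5

r = 14.7648, theta = 208.3008 deg, z = -5


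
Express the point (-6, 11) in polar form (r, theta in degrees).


r = sqrt((-6)^2 + 11^2) = 12.53
theta = atan2(11, -6) = 118.6105 degrees

r = 12.53, theta = 118.6105 degrees


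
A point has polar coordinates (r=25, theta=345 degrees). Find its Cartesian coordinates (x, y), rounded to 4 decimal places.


x = 25 * cos(345) = 24.1481
y = 25 * sin(345) = -6.4705

(24.1481, -6.4705)


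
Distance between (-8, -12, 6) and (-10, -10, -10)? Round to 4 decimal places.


d = sqrt((-10--8)^2 + (-10--12)^2 + (-10-6)^2) = 16.2481

16.2481


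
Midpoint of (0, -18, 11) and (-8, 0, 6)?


Midpoint = ((0+-8)/2, (-18+0)/2, (11+6)/2) = (-4, -9, 8.5)

(-4, -9, 8.5)


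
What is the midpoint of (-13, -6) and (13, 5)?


Midpoint = ((-13+13)/2, (-6+5)/2) = (0, -0.5)

(0, -0.5)


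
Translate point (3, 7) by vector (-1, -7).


Translation: (x+dx, y+dy) = (3+-1, 7+-7) = (2, 0)

(2, 0)


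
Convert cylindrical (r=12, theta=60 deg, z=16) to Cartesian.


x = 12 * cos(60) = 6
y = 12 * sin(60) = 10.3923
z = 16

(6, 10.3923, 16)


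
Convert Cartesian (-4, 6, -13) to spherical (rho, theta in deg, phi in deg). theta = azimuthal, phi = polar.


rho = sqrt((-4)^2 + 6^2 + (-13)^2) = 14.8661
theta = atan2(6, -4) = 123.6901 deg
phi = acos(-13/14.8661) = 150.9829 deg

rho = 14.8661, theta = 123.6901 deg, phi = 150.9829 deg


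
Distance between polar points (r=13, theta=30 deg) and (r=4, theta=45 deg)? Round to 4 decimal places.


d = sqrt(r1^2 + r2^2 - 2*r1*r2*cos(t2-t1))
d = sqrt(13^2 + 4^2 - 2*13*4*cos(45-30)) = 9.1948

9.1948


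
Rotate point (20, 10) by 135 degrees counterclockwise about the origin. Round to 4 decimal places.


x' = 20*cos(135) - 10*sin(135) = -21.2132
y' = 20*sin(135) + 10*cos(135) = 7.0711

(-21.2132, 7.0711)


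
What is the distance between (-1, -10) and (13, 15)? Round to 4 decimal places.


d = sqrt((13--1)^2 + (15--10)^2) = 28.6531

28.6531


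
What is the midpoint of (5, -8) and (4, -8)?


Midpoint = ((5+4)/2, (-8+-8)/2) = (4.5, -8)

(4.5, -8)


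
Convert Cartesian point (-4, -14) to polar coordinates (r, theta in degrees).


r = sqrt((-4)^2 + (-14)^2) = 14.5602
theta = atan2(-14, -4) = 254.0546 degrees

r = 14.5602, theta = 254.0546 degrees


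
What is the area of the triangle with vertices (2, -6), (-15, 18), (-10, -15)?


Area = |x1(y2-y3) + x2(y3-y1) + x3(y1-y2)| / 2
= |2*(18--15) + -15*(-15--6) + -10*(-6-18)| / 2
= 220.5

220.5


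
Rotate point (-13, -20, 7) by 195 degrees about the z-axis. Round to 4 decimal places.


x' = -13*cos(195) - -20*sin(195) = 7.3807
y' = -13*sin(195) + -20*cos(195) = 22.6832
z' = 7

(7.3807, 22.6832, 7)


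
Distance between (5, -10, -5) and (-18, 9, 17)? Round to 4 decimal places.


d = sqrt((-18-5)^2 + (9--10)^2 + (17--5)^2) = 37.0675

37.0675


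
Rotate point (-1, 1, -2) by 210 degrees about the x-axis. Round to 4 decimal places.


x' = -1
y' = 1*cos(210) - -2*sin(210) = -1.866
z' = 1*sin(210) + -2*cos(210) = 1.2321

(-1, -1.866, 1.2321)


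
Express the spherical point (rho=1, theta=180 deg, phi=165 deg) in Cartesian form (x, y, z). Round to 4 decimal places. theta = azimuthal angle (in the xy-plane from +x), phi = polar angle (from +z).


x = 1 * sin(165) * cos(180) = -0.2588
y = 1 * sin(165) * sin(180) = 0
z = 1 * cos(165) = -0.9659

(-0.2588, 0, -0.9659)


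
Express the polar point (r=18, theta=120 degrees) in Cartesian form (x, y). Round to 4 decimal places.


x = 18 * cos(120) = -9
y = 18 * sin(120) = 15.5885

(-9, 15.5885)


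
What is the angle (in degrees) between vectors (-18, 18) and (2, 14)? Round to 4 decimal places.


dot = -18*2 + 18*14 = 216
|u| = 25.4558, |v| = 14.1421
cos(angle) = 0.6
angle = 53.1301 degrees

53.1301 degrees


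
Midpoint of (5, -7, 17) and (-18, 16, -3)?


Midpoint = ((5+-18)/2, (-7+16)/2, (17+-3)/2) = (-6.5, 4.5, 7)

(-6.5, 4.5, 7)


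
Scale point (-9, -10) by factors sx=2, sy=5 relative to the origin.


Scaling: (x*sx, y*sy) = (-9*2, -10*5) = (-18, -50)

(-18, -50)


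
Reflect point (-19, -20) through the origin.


Reflection through origin: (x, y) -> (-x, -y)
(-19, -20) -> (19, 20)

(19, 20)


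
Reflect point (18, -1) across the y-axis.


Reflection across y-axis: (x, y) -> (-x, y)
(18, -1) -> (-18, -1)

(-18, -1)


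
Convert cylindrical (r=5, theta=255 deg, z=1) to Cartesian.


x = 5 * cos(255) = -1.2941
y = 5 * sin(255) = -4.8296
z = 1

(-1.2941, -4.8296, 1)


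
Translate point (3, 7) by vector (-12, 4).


Translation: (x+dx, y+dy) = (3+-12, 7+4) = (-9, 11)

(-9, 11)


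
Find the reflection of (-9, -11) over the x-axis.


Reflection across x-axis: (x, y) -> (x, -y)
(-9, -11) -> (-9, 11)

(-9, 11)


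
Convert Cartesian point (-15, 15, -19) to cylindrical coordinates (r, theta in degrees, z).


r = sqrt((-15)^2 + 15^2) = 21.2132
theta = atan2(15, -15) = 135 deg
z = -19

r = 21.2132, theta = 135 deg, z = -19


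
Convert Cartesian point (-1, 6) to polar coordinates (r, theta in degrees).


r = sqrt((-1)^2 + 6^2) = 6.0828
theta = atan2(6, -1) = 99.4623 degrees

r = 6.0828, theta = 99.4623 degrees


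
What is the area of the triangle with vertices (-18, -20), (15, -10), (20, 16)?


Area = |x1(y2-y3) + x2(y3-y1) + x3(y1-y2)| / 2
= |-18*(-10-16) + 15*(16--20) + 20*(-20--10)| / 2
= 404

404


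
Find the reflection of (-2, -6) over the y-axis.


Reflection across y-axis: (x, y) -> (-x, y)
(-2, -6) -> (2, -6)

(2, -6)


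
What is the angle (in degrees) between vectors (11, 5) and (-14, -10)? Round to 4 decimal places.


dot = 11*-14 + 5*-10 = -204
|u| = 12.083, |v| = 17.2047
cos(angle) = -0.9813
angle = 168.9063 degrees

168.9063 degrees


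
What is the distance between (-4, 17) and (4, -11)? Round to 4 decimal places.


d = sqrt((4--4)^2 + (-11-17)^2) = 29.1204

29.1204


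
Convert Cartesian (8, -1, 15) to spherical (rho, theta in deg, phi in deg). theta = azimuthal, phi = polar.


rho = sqrt(8^2 + (-1)^2 + 15^2) = 17.0294
theta = atan2(-1, 8) = 352.875 deg
phi = acos(15/17.0294) = 28.2573 deg

rho = 17.0294, theta = 352.875 deg, phi = 28.2573 deg


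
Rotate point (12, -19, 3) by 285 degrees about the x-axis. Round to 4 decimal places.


x' = 12
y' = -19*cos(285) - 3*sin(285) = -2.0198
z' = -19*sin(285) + 3*cos(285) = 19.129

(12, -2.0198, 19.129)


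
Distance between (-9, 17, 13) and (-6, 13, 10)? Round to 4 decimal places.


d = sqrt((-6--9)^2 + (13-17)^2 + (10-13)^2) = 5.831

5.831


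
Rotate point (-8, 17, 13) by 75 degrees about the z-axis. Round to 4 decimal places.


x' = -8*cos(75) - 17*sin(75) = -18.4913
y' = -8*sin(75) + 17*cos(75) = -3.3275
z' = 13

(-18.4913, -3.3275, 13)


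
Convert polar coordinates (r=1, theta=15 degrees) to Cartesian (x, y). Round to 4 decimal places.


x = 1 * cos(15) = 0.9659
y = 1 * sin(15) = 0.2588

(0.9659, 0.2588)


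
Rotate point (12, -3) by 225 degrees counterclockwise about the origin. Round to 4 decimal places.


x' = 12*cos(225) - -3*sin(225) = -10.6066
y' = 12*sin(225) + -3*cos(225) = -6.364

(-10.6066, -6.364)


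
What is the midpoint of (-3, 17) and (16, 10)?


Midpoint = ((-3+16)/2, (17+10)/2) = (6.5, 13.5)

(6.5, 13.5)


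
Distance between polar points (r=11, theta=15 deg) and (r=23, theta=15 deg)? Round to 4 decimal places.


d = sqrt(r1^2 + r2^2 - 2*r1*r2*cos(t2-t1))
d = sqrt(11^2 + 23^2 - 2*11*23*cos(15-15)) = 12

12


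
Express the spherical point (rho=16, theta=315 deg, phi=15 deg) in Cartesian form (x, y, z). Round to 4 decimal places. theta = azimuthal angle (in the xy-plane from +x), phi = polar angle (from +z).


x = 16 * sin(15) * cos(315) = 2.9282
y = 16 * sin(15) * sin(315) = -2.9282
z = 16 * cos(15) = 15.4548

(2.9282, -2.9282, 15.4548)


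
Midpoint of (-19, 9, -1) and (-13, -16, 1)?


Midpoint = ((-19+-13)/2, (9+-16)/2, (-1+1)/2) = (-16, -3.5, 0)

(-16, -3.5, 0)


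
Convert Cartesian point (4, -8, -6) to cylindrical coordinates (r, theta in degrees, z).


r = sqrt(4^2 + (-8)^2) = 8.9443
theta = atan2(-8, 4) = 296.5651 deg
z = -6

r = 8.9443, theta = 296.5651 deg, z = -6


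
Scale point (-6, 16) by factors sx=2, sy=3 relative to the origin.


Scaling: (x*sx, y*sy) = (-6*2, 16*3) = (-12, 48)

(-12, 48)


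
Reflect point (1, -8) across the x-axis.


Reflection across x-axis: (x, y) -> (x, -y)
(1, -8) -> (1, 8)

(1, 8)


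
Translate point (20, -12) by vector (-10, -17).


Translation: (x+dx, y+dy) = (20+-10, -12+-17) = (10, -29)

(10, -29)


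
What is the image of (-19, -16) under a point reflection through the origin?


Reflection through origin: (x, y) -> (-x, -y)
(-19, -16) -> (19, 16)

(19, 16)


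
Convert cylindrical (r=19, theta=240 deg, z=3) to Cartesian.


x = 19 * cos(240) = -9.5
y = 19 * sin(240) = -16.4545
z = 3

(-9.5, -16.4545, 3)


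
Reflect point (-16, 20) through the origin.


Reflection through origin: (x, y) -> (-x, -y)
(-16, 20) -> (16, -20)

(16, -20)


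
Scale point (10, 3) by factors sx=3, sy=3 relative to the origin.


Scaling: (x*sx, y*sy) = (10*3, 3*3) = (30, 9)

(30, 9)


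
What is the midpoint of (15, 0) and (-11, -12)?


Midpoint = ((15+-11)/2, (0+-12)/2) = (2, -6)

(2, -6)


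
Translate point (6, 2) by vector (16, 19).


Translation: (x+dx, y+dy) = (6+16, 2+19) = (22, 21)

(22, 21)


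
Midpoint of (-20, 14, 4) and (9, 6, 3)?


Midpoint = ((-20+9)/2, (14+6)/2, (4+3)/2) = (-5.5, 10, 3.5)

(-5.5, 10, 3.5)


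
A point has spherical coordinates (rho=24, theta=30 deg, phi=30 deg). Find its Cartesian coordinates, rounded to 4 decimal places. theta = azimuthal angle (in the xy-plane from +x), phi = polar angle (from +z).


x = 24 * sin(30) * cos(30) = 10.3923
y = 24 * sin(30) * sin(30) = 6
z = 24 * cos(30) = 20.7846

(10.3923, 6, 20.7846)


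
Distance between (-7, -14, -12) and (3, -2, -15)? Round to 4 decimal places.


d = sqrt((3--7)^2 + (-2--14)^2 + (-15--12)^2) = 15.906

15.906


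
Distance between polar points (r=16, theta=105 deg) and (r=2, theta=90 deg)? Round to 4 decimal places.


d = sqrt(r1^2 + r2^2 - 2*r1*r2*cos(t2-t1))
d = sqrt(16^2 + 2^2 - 2*16*2*cos(90-105)) = 14.0777

14.0777


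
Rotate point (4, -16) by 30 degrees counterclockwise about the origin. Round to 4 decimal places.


x' = 4*cos(30) - -16*sin(30) = 11.4641
y' = 4*sin(30) + -16*cos(30) = -11.8564

(11.4641, -11.8564)


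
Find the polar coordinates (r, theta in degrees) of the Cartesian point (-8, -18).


r = sqrt((-8)^2 + (-18)^2) = 19.6977
theta = atan2(-18, -8) = 246.0375 degrees

r = 19.6977, theta = 246.0375 degrees


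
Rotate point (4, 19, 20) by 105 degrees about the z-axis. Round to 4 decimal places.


x' = 4*cos(105) - 19*sin(105) = -19.3879
y' = 4*sin(105) + 19*cos(105) = -1.0539
z' = 20

(-19.3879, -1.0539, 20)


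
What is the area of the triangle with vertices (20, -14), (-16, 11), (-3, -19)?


Area = |x1(y2-y3) + x2(y3-y1) + x3(y1-y2)| / 2
= |20*(11--19) + -16*(-19--14) + -3*(-14-11)| / 2
= 377.5

377.5


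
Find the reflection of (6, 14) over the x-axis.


Reflection across x-axis: (x, y) -> (x, -y)
(6, 14) -> (6, -14)

(6, -14)


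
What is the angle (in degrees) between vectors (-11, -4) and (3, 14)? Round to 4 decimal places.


dot = -11*3 + -4*14 = -89
|u| = 11.7047, |v| = 14.3178
cos(angle) = -0.5311
angle = 122.0779 degrees

122.0779 degrees


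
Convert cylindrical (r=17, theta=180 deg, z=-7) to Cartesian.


x = 17 * cos(180) = -17
y = 17 * sin(180) = 0
z = -7

(-17, 0, -7)


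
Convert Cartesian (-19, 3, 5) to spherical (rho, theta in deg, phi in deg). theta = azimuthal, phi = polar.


rho = sqrt((-19)^2 + 3^2 + 5^2) = 19.8746
theta = atan2(3, -19) = 171.0274 deg
phi = acos(5/19.8746) = 75.4291 deg

rho = 19.8746, theta = 171.0274 deg, phi = 75.4291 deg


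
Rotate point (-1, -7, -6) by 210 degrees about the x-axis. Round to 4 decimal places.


x' = -1
y' = -7*cos(210) - -6*sin(210) = 3.0622
z' = -7*sin(210) + -6*cos(210) = 8.6962

(-1, 3.0622, 8.6962)


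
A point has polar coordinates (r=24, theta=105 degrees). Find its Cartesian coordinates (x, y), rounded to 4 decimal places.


x = 24 * cos(105) = -6.2117
y = 24 * sin(105) = 23.1822

(-6.2117, 23.1822)


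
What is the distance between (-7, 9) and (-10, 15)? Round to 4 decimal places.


d = sqrt((-10--7)^2 + (15-9)^2) = 6.7082

6.7082


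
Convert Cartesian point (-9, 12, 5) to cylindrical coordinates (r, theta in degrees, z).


r = sqrt((-9)^2 + 12^2) = 15
theta = atan2(12, -9) = 126.8699 deg
z = 5

r = 15, theta = 126.8699 deg, z = 5


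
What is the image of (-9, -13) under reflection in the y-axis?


Reflection across y-axis: (x, y) -> (-x, y)
(-9, -13) -> (9, -13)

(9, -13)


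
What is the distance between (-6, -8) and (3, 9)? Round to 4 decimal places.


d = sqrt((3--6)^2 + (9--8)^2) = 19.2354

19.2354


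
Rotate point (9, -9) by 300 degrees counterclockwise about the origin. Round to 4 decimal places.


x' = 9*cos(300) - -9*sin(300) = -3.2942
y' = 9*sin(300) + -9*cos(300) = -12.2942

(-3.2942, -12.2942)


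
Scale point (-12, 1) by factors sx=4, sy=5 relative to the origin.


Scaling: (x*sx, y*sy) = (-12*4, 1*5) = (-48, 5)

(-48, 5)


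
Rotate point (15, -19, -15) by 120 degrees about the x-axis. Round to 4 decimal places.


x' = 15
y' = -19*cos(120) - -15*sin(120) = 22.4904
z' = -19*sin(120) + -15*cos(120) = -8.9545

(15, 22.4904, -8.9545)


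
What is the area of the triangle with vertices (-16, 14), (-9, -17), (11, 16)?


Area = |x1(y2-y3) + x2(y3-y1) + x3(y1-y2)| / 2
= |-16*(-17-16) + -9*(16-14) + 11*(14--17)| / 2
= 425.5

425.5


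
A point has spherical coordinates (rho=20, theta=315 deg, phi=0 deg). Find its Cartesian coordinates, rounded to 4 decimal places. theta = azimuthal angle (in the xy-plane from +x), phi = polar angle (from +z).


x = 20 * sin(0) * cos(315) = 0
y = 20 * sin(0) * sin(315) = 0
z = 20 * cos(0) = 20

(0, 0, 20)


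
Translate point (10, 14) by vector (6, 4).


Translation: (x+dx, y+dy) = (10+6, 14+4) = (16, 18)

(16, 18)


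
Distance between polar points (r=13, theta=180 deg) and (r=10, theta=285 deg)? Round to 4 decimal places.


d = sqrt(r1^2 + r2^2 - 2*r1*r2*cos(t2-t1))
d = sqrt(13^2 + 10^2 - 2*13*10*cos(285-180)) = 18.3383

18.3383


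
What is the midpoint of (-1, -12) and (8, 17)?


Midpoint = ((-1+8)/2, (-12+17)/2) = (3.5, 2.5)

(3.5, 2.5)


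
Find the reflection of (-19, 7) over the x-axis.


Reflection across x-axis: (x, y) -> (x, -y)
(-19, 7) -> (-19, -7)

(-19, -7)


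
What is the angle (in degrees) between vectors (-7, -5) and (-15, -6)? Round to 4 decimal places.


dot = -7*-15 + -5*-6 = 135
|u| = 8.6023, |v| = 16.1555
cos(angle) = 0.9714
angle = 13.7363 degrees

13.7363 degrees


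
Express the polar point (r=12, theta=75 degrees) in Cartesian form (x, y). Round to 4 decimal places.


x = 12 * cos(75) = 3.1058
y = 12 * sin(75) = 11.5911

(3.1058, 11.5911)


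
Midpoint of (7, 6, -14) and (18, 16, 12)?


Midpoint = ((7+18)/2, (6+16)/2, (-14+12)/2) = (12.5, 11, -1)

(12.5, 11, -1)


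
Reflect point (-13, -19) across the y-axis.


Reflection across y-axis: (x, y) -> (-x, y)
(-13, -19) -> (13, -19)

(13, -19)
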